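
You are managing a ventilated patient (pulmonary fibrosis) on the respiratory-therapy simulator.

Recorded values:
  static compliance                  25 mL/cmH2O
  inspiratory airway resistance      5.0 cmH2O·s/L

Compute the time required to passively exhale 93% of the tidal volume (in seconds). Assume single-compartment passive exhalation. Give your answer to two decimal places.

0.33

τ = R × C = 5.0 × 25 mL/cmH2O = 5.0 × 0.025 L/cmH2O = 0.125 s.
Exhaled fraction f = 1 − e^(−t/τ) → t = −τ·ln(1 − f) = −0.125·ln(0.07) = 0.3324 s.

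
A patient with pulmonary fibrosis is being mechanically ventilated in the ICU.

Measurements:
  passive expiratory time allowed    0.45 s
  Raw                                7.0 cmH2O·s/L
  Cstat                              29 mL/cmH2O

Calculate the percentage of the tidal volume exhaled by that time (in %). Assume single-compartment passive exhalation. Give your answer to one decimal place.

89.1

τ = R × C = 7.0 × 29 mL/cmH2O = 7.0 × 0.029 L/cmH2O = 0.203 s.
Passive exhalation: V(t)/V₀ = e^(−t/τ) = e^(−0.45/0.203) = 0.109.
Fraction exhaled = 1 − 0.109 = 0.891 → 89.1%.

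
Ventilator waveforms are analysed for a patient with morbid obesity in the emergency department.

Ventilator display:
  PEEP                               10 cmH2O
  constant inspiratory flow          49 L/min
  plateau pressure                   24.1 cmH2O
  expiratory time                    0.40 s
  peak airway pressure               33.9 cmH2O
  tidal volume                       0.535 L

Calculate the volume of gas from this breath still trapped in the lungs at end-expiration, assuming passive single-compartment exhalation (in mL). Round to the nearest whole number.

Flow: 49 L/min ÷ 60 = 0.8167 L/s.
R = (PIP − Pplat)/V̇ = (33.9 − 24.1) / 0.8167 = 9.8/0.8167 = 12.0 cmH2O·s/L.
C = Vt/(Pplat − PEEP) = 535.0 / (24.1 − 10) = 535.0/14.1 = 37.943 mL/cmH2O.
τ = R × C = 12.0 × 0.03794 L/cmH2O = 0.4553 s.
Fraction remaining = e^(−Te/τ) = e^(−0.40/0.4553) = 0.4154.
Trapped volume = 535.0 × 0.4154 = 222.24 mL.

222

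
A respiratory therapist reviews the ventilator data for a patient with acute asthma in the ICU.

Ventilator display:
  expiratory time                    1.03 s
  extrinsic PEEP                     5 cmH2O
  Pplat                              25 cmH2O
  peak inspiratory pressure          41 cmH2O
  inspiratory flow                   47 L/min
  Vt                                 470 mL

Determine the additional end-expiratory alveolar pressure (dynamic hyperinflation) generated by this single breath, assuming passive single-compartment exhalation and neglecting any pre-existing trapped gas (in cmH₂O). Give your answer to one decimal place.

Flow: 47 L/min ÷ 60 = 0.7833 L/s.
R = (PIP − Pplat)/V̇ = (41 − 25) / 0.7833 = 16.0/0.7833 = 20.426 cmH2O·s/L.
C = Vt/(Pplat − PEEP) = 470.0 / (25 − 5) = 470.0/20.0 = 23.5 mL/cmH2O.
τ = R × C = 20.426 × 0.0235 L/cmH2O = 0.48 s.
Fraction remaining = e^(−Te/τ) = e^(−1.03/0.48) = 0.117; trapped volume = 470.0 × 0.117 = 54.99 mL.
Additional alveolar pressure from trapping ≈ V_trapped / C = 54.99 / 23.5 = 2.34 cmH2O.

2.3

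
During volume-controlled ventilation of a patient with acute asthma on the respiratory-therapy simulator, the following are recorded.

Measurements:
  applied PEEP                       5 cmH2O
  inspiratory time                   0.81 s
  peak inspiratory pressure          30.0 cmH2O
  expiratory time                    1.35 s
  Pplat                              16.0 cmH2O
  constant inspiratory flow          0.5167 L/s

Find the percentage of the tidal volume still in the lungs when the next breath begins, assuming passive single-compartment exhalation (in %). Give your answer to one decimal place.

Vt = flow × Ti = 0.5167 L/s × 0.81 s × 1000 mL/L = 418.53 mL.
R = (PIP − Pplat)/V̇ = (30.0 − 16.0) / 0.5167 = 14.0/0.5167 = 27.095 cmH2O·s/L.
C = Vt/(Pplat − PEEP) = 418.53 / (16.0 − 5) = 418.53/11.0 = 38.048 mL/cmH2O.
τ = R × C = 27.095 × 0.03805 L/cmH2O = 1.031 s.
Fraction remaining at end-expiration = e^(−Te/τ) = e^(−1.35/1.031) = 0.27 → 27.0%.

27.0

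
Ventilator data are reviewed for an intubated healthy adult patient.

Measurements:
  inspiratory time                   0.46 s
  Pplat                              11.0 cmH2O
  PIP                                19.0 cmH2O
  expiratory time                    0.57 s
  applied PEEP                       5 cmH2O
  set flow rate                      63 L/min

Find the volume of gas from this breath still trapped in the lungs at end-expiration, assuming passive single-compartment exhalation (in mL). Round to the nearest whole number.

Flow: 63 L/min ÷ 60 = 1.05 L/s.
Vt = flow × Ti = 1.05 L/s × 0.46 s × 1000 mL/L = 483.0 mL.
R = (PIP − Pplat)/V̇ = (19.0 − 11.0) / 1.05 = 8.0/1.05 = 7.619 cmH2O·s/L.
C = Vt/(Pplat − PEEP) = 483.0 / (11.0 − 5) = 483.0/6.0 = 80.5 mL/cmH2O.
τ = R × C = 7.619 × 0.0805 L/cmH2O = 0.6133 s.
Fraction remaining = e^(−Te/τ) = e^(−0.57/0.6133) = 0.3948.
Trapped volume = 483.0 × 0.3948 = 190.69 mL.

191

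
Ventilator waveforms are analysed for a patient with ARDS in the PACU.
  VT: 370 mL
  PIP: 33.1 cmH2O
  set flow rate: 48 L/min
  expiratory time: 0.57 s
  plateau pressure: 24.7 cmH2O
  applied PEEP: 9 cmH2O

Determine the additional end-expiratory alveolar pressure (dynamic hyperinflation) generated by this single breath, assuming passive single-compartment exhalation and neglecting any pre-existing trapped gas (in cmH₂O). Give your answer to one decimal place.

Flow: 48 L/min ÷ 60 = 0.8 L/s.
R = (PIP − Pplat)/V̇ = (33.1 − 24.7) / 0.8 = 8.4/0.8 = 10.5 cmH2O·s/L.
C = Vt/(Pplat − PEEP) = 370.0 / (24.7 − 9) = 370.0/15.7 = 23.567 mL/cmH2O.
τ = R × C = 10.5 × 0.02357 L/cmH2O = 0.2475 s.
Fraction remaining = e^(−Te/τ) = e^(−0.57/0.2475) = 0.09996; trapped volume = 370.0 × 0.09996 = 36.985 mL.
Additional alveolar pressure from trapping ≈ V_trapped / C = 36.985 / 23.567 = 1.569 cmH2O.

1.6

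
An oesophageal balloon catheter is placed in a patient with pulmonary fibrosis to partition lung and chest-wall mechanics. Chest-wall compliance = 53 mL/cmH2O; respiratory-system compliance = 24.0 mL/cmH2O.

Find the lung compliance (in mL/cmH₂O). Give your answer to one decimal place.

1/CL = 1/Crs − 1/Ccw.
1/CL = 1/24.0 − 1/53 = 0.0228.
CL = 43.86 mL/cmH2O.

43.9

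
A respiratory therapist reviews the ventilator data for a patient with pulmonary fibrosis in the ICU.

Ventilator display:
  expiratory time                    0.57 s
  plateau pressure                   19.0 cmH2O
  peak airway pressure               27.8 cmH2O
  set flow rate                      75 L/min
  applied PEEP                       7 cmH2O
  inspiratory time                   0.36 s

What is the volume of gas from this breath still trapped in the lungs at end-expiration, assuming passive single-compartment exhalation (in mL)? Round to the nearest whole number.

52

Flow: 75 L/min ÷ 60 = 1.25 L/s.
Vt = flow × Ti = 1.25 L/s × 0.36 s × 1000 mL/L = 450.0 mL.
R = (PIP − Pplat)/V̇ = (27.8 − 19.0) / 1.25 = 8.8/1.25 = 7.04 cmH2O·s/L.
C = Vt/(Pplat − PEEP) = 450.0 / (19.0 − 7) = 450.0/12.0 = 37.5 mL/cmH2O.
τ = R × C = 7.04 × 0.0375 L/cmH2O = 0.264 s.
Fraction remaining = e^(−Te/τ) = e^(−0.57/0.264) = 0.1154.
Trapped volume = 450.0 × 0.1154 = 51.93 mL.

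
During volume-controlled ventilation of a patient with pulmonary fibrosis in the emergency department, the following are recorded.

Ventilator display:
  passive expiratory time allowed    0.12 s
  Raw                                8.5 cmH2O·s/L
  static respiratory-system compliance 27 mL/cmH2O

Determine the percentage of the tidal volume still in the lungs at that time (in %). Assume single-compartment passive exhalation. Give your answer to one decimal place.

τ = R × C = 8.5 × 27 mL/cmH2O = 8.5 × 0.027 L/cmH2O = 0.2295 s.
Passive exhalation: V(t)/V₀ = e^(−t/τ) = e^(−0.12/0.2295) = 0.5928.
Fraction remaining = 0.5928 → 59.28%.

59.3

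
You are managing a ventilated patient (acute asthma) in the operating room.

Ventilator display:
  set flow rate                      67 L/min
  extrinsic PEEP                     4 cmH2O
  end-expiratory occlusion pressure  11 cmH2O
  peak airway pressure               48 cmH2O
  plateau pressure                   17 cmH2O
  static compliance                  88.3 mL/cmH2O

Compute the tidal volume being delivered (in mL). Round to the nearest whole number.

End-expiratory occlusion gives total PEEP = 11 cmH2O (intrinsic PEEP = 11 − 4 = 7). Use total PEEP for the elastic gradient.
Vt = Cstat × (Pplat − PEEPtotal) = 88.3 × (17 − 11) = 88.3 × 6.0 = 529.8 mL.

530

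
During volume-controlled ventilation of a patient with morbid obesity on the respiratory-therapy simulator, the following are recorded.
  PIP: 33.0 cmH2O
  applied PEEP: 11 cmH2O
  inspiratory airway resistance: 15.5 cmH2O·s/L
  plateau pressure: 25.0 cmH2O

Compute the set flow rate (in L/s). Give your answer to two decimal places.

flow = (PIP − Pplat) / Raw = 8.0 / 15.5 = 0.5161 L/s.

0.52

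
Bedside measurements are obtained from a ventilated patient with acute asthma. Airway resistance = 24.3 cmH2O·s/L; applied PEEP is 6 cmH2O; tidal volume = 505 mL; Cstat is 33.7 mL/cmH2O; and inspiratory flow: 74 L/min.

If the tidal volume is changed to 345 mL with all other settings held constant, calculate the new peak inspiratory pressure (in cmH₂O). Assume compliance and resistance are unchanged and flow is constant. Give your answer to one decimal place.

46.2

Flow: 74 L/min ÷ 60 = 1.2333 L/s.
PIP = Vt/C + R·V̇ + PEEP (constant-flow equation of motion).
Only the elastic term changes: ΔPIP = ΔVt / C = (345 − 505) / 33.7 = -4.748 cmH2O.
Original PIP = 505/33.7 + 24.3×1.2333 + 6 = 50.954 cmH2O; new PIP = 50.954 + (-4.748) = 46.206 cmH2O.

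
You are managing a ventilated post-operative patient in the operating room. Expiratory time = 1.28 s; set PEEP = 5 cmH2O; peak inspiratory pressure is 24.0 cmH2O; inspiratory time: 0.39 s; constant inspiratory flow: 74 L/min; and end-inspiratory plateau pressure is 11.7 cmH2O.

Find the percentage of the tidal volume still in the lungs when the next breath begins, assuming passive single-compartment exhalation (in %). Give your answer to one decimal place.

16.7

Flow: 74 L/min ÷ 60 = 1.2333 L/s.
Vt = flow × Ti = 1.2333 L/s × 0.39 s × 1000 mL/L = 480.99 mL.
R = (PIP − Pplat)/V̇ = (24.0 − 11.7) / 1.2333 = 12.3/1.2333 = 9.973 cmH2O·s/L.
C = Vt/(Pplat − PEEP) = 480.99 / (11.7 − 5) = 480.99/6.7 = 71.79 mL/cmH2O.
τ = R × C = 9.973 × 0.07179 L/cmH2O = 0.716 s.
Fraction remaining at end-expiration = e^(−Te/τ) = e^(−1.28/0.716) = 0.1673 → 16.73%.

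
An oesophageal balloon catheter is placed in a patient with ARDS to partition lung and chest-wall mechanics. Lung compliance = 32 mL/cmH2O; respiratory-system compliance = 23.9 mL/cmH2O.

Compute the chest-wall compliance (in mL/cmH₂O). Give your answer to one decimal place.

94.4

1/Ccw = 1/Crs − 1/CL.
1/Ccw = 1/23.9 − 1/32 = 0.01059.
Ccw = 94.429 mL/cmH2O.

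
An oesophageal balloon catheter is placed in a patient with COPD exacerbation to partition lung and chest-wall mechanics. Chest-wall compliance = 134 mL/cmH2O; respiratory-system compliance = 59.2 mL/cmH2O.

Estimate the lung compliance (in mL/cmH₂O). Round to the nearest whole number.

106

1/CL = 1/Crs − 1/Ccw.
1/CL = 1/59.2 − 1/134 = 0.009429.
CL = 106.06 mL/cmH2O.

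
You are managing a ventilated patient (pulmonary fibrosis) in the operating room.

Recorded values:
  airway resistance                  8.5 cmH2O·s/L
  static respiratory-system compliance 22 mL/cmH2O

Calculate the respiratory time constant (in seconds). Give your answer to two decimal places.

τ = R × C = 8.5 × 22 mL/cmH2O = 8.5 × 0.022 L/cmH2O = 0.187 s.

0.19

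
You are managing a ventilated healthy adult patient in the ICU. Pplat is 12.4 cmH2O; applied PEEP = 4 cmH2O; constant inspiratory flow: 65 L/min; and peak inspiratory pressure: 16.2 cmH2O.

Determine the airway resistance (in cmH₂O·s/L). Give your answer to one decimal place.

Flow: 65 L/min ÷ 60 = 1.0833 L/s.
Raw = (PIP − Pplat) / flow = (16.2 − 12.4) / 1.0833 = 3.8 / 1.0833 = 3.508 cmH2O·s/L.

3.5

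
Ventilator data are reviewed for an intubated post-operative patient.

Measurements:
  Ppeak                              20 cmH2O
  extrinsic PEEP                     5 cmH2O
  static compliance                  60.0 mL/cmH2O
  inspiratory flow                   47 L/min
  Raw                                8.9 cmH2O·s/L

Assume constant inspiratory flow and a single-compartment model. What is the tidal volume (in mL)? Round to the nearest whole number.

Flow: 47 L/min ÷ 60 = 0.7833 L/s.
Equation of motion (constant flow): PIP = Vt/C + R·V̇ + PEEP.
Vt/C = PIP − R·V̇ − PEEP = 20 − 6.971 − 5 = 8.029 cmH2O.
Vt = C × 8.029 = 60.0 × 8.029 = 481.74 mL.

482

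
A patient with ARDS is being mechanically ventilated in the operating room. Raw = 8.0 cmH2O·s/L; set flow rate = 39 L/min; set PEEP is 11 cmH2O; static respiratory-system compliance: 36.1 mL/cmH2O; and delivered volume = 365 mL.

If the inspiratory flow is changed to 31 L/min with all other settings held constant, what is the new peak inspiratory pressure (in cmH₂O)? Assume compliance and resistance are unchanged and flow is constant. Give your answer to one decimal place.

Flow: 39 L/min ÷ 60 = 0.65 L/s.
New flow: 31 L/min ÷ 60 = 0.5167 L/s.
PIP = Vt/C + R·V̇ + PEEP (constant-flow equation of motion).
Only the resistive term changes: ΔPIP = R × ΔV̇ = 8.0 × (0.5167 − 0.65) = 8.0 × -0.1333 = -1.066 cmH2O.
Original PIP = 365/36.1 + 8.0×0.65 + 11 = 26.311 cmH2O; new PIP = 26.311 + (-1.066) = 25.245 cmH2O.

25.2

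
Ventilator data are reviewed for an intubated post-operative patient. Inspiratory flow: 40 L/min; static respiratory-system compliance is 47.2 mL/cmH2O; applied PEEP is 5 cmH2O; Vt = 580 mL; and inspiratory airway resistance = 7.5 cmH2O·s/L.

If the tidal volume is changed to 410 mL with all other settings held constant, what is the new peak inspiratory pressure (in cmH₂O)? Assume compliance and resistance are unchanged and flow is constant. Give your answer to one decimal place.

18.7

Flow: 40 L/min ÷ 60 = 0.6667 L/s.
PIP = Vt/C + R·V̇ + PEEP (constant-flow equation of motion).
Only the elastic term changes: ΔPIP = ΔVt / C = (410 − 580) / 47.2 = -3.602 cmH2O.
Original PIP = 580/47.2 + 7.5×0.6667 + 5 = 22.288 cmH2O; new PIP = 22.288 + (-3.602) = 18.686 cmH2O.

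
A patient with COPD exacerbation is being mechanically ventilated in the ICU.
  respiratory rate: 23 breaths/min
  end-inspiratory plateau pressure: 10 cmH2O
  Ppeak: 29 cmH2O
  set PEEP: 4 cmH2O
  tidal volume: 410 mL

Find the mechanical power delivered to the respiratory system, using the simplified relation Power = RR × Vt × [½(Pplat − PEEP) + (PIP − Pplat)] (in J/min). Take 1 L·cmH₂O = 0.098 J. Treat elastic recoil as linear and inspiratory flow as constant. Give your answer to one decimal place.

Per-breath work = Vt × [½(Pplat−PEEP) + (PIP−Pplat)] = 0.410 × [0.5×6.0 + 19.0] = 0.410 × 22.0 = 9.02 L·cmH2O.
Power = 23 × 9.02 = 207.46 L·cmH2O/min.
× 0.098 J/(L·cmH2O) → 20.331 J/min.

20.3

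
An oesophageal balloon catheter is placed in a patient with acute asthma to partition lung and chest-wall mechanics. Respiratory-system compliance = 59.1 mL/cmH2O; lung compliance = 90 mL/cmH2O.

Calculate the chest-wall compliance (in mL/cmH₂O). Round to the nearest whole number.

172

1/Ccw = 1/Crs − 1/CL.
1/Ccw = 1/59.1 − 1/90 = 0.005809.
Ccw = 172.15 mL/cmH2O.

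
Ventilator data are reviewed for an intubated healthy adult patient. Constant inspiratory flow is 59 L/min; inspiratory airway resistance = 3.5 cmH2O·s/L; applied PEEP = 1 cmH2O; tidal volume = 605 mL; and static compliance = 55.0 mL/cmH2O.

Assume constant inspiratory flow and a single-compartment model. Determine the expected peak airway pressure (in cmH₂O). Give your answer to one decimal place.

Flow: 59 L/min ÷ 60 = 0.9833 L/s.
Equation of motion (constant flow): PIP = Vt/C + R·V̇ + PEEP.
PIP = 605/55.0 + 3.5×0.9833 + 1 = 11.0 + 3.442 + 1 = 15.442 cmH2O.

15.4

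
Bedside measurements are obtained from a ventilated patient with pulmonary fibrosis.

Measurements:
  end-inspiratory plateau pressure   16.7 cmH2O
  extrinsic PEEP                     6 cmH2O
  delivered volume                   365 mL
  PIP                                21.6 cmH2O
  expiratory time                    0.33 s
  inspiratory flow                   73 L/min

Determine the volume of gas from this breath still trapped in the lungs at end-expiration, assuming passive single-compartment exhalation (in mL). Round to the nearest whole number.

Flow: 73 L/min ÷ 60 = 1.2167 L/s.
R = (PIP − Pplat)/V̇ = (21.6 − 16.7) / 1.2167 = 4.9/1.2167 = 4.027 cmH2O·s/L.
C = Vt/(Pplat − PEEP) = 365.0 / (16.7 − 6) = 365.0/10.7 = 34.112 mL/cmH2O.
τ = R × C = 4.027 × 0.03411 L/cmH2O = 0.1374 s.
Fraction remaining = e^(−Te/τ) = e^(−0.33/0.1374) = 0.09056.
Trapped volume = 365.0 × 0.09056 = 33.054 mL.

33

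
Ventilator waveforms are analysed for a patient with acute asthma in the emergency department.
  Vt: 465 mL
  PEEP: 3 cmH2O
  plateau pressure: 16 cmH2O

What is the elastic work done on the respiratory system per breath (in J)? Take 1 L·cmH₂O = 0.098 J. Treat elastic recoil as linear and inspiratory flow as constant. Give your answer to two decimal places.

Elastic work ≈ ½ × (Pplat − PEEP) × Vt = 0.5 × (16 − 3) × 0.465 L = 0.5 × 13.0 × 0.465 = 3.023 L·cmH2O.
× 0.098 J/(L·cmH2O) → 0.2963 J.

0.30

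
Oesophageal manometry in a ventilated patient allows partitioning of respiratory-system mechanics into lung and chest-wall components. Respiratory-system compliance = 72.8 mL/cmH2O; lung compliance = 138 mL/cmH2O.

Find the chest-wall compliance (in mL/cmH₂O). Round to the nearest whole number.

1/Ccw = 1/Crs − 1/CL.
1/Ccw = 1/72.8 − 1/138 = 0.00649.
Ccw = 154.08 mL/cmH2O.

154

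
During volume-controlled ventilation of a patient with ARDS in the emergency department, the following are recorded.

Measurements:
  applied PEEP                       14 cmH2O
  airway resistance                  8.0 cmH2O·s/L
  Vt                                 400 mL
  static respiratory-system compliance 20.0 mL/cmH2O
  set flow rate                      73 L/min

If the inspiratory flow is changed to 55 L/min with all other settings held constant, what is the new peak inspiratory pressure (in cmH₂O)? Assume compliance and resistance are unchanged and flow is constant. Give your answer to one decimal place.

41.3

Flow: 73 L/min ÷ 60 = 1.2167 L/s.
New flow: 55 L/min ÷ 60 = 0.9167 L/s.
PIP = Vt/C + R·V̇ + PEEP (constant-flow equation of motion).
Only the resistive term changes: ΔPIP = R × ΔV̇ = 8.0 × (0.9167 − 1.2167) = 8.0 × -0.3 = -2.4 cmH2O.
Original PIP = 400/20.0 + 8.0×1.2167 + 14 = 43.734 cmH2O; new PIP = 43.734 + (-2.4) = 41.334 cmH2O.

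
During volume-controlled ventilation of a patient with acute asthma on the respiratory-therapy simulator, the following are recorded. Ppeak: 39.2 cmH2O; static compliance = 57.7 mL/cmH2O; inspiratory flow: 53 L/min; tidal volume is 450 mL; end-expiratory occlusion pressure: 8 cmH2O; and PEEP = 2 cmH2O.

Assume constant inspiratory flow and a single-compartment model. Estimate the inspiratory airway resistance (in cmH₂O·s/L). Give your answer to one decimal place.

Flow: 53 L/min ÷ 60 = 0.8833 L/s.
Total PEEP = 8 cmH2O (set 2 + intrinsic 6); this is the baseline alveolar pressure.
Equation of motion (constant flow): PIP = Vt/C + R·V̇ + PEEP.
R·V̇ = PIP − Vt/C − PEEP = 39.2 − 450/57.7 − 8 = 39.2 − 7.799 − 8 = 23.401 cmH2O.
R = 23.401 / 0.8833 = 26.493 cmH2O·s/L.

26.5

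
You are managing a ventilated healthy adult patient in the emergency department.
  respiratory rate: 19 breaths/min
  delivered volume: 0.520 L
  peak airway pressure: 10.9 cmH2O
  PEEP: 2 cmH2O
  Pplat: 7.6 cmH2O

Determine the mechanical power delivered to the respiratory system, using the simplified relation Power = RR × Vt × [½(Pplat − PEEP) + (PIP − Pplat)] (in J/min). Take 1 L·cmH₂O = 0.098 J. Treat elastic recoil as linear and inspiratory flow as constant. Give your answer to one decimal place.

5.9

Per-breath work = Vt × [½(Pplat−PEEP) + (PIP−Pplat)] = 0.520 × [0.5×5.6 + 3.3] = 0.520 × 6.1 = 3.172 L·cmH2O.
Power = 19 × 3.172 = 60.268 L·cmH2O/min.
× 0.098 J/(L·cmH2O) → 5.906 J/min.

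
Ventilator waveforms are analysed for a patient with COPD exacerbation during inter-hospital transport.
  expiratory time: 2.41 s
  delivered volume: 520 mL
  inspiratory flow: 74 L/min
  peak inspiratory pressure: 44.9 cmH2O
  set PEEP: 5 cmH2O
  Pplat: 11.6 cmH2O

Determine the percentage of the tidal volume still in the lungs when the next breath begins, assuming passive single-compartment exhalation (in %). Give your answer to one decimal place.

Flow: 74 L/min ÷ 60 = 1.2333 L/s.
R = (PIP − Pplat)/V̇ = (44.9 − 11.6) / 1.2333 = 33.3/1.2333 = 27.001 cmH2O·s/L.
C = Vt/(Pplat − PEEP) = 520.0 / (11.6 − 5) = 520.0/6.6 = 78.788 mL/cmH2O.
τ = R × C = 27.001 × 0.07879 L/cmH2O = 2.127 s.
Fraction remaining at end-expiration = e^(−Te/τ) = e^(−2.41/2.127) = 0.322 → 32.2%.

32.2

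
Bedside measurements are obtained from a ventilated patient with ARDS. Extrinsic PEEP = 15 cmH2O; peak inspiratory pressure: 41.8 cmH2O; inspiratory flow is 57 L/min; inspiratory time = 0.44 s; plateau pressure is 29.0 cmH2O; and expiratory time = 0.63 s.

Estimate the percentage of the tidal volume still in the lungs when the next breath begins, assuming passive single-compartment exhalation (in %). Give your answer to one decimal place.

20.9

Flow: 57 L/min ÷ 60 = 0.95 L/s.
Vt = flow × Ti = 0.95 L/s × 0.44 s × 1000 mL/L = 418.0 mL.
R = (PIP − Pplat)/V̇ = (41.8 − 29.0) / 0.95 = 12.8/0.95 = 13.474 cmH2O·s/L.
C = Vt/(Pplat − PEEP) = 418.0 / (29.0 − 15) = 418.0/14.0 = 29.857 mL/cmH2O.
τ = R × C = 13.474 × 0.02986 L/cmH2O = 0.4023 s.
Fraction remaining at end-expiration = e^(−Te/τ) = e^(−0.63/0.4023) = 0.2089 → 20.89%.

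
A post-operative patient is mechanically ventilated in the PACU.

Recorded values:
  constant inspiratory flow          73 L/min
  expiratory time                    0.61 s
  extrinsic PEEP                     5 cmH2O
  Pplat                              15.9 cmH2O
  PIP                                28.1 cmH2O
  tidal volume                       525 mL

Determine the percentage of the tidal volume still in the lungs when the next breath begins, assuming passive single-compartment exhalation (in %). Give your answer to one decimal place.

28.3

Flow: 73 L/min ÷ 60 = 1.2167 L/s.
R = (PIP − Pplat)/V̇ = (28.1 − 15.9) / 1.2167 = 12.2/1.2167 = 10.027 cmH2O·s/L.
C = Vt/(Pplat − PEEP) = 525.0 / (15.9 − 5) = 525.0/10.9 = 48.165 mL/cmH2O.
τ = R × C = 10.027 × 0.04817 L/cmH2O = 0.483 s.
Fraction remaining at end-expiration = e^(−Te/τ) = e^(−0.61/0.483) = 0.2828 → 28.28%.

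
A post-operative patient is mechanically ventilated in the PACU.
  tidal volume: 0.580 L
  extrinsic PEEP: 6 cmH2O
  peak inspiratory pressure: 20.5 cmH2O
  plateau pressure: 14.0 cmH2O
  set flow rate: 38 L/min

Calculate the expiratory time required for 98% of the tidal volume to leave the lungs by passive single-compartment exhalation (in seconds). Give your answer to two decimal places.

Flow: 38 L/min ÷ 60 = 0.6333 L/s.
R = (PIP − Pplat)/V̇ = (20.5 − 14.0) / 0.6333 = 6.5/0.6333 = 10.264 cmH2O·s/L.
C = Vt/(Pplat − PEEP) = 580.0 / (14.0 − 6) = 580.0/8.0 = 72.5 mL/cmH2O.
τ = R × C = 10.264 × 0.0725 L/cmH2O = 0.7441 s.
t = −τ·ln(1 − 0.98) = −0.7441·ln(0.02) = 2.911 s.

2.91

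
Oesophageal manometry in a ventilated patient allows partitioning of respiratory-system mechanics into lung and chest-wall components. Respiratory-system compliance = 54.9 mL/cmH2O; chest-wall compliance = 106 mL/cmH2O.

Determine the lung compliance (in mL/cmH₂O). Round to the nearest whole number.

1/CL = 1/Crs − 1/Ccw.
1/CL = 1/54.9 − 1/106 = 0.008781.
CL = 113.88 mL/cmH2O.

114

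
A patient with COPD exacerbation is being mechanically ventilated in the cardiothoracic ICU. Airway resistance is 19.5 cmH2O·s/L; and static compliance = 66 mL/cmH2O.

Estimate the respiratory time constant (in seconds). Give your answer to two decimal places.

1.29

τ = R × C = 19.5 × 66 mL/cmH2O = 19.5 × 0.066 L/cmH2O = 1.287 s.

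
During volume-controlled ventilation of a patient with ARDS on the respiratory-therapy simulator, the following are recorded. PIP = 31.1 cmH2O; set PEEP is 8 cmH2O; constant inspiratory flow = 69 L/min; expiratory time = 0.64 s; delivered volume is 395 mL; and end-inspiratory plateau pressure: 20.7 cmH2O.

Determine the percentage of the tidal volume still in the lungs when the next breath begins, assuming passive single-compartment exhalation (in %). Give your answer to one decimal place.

Flow: 69 L/min ÷ 60 = 1.15 L/s.
R = (PIP − Pplat)/V̇ = (31.1 − 20.7) / 1.15 = 10.4/1.15 = 9.043 cmH2O·s/L.
C = Vt/(Pplat − PEEP) = 395.0 / (20.7 − 8) = 395.0/12.7 = 31.102 mL/cmH2O.
τ = R × C = 9.043 × 0.0311 L/cmH2O = 0.2812 s.
Fraction remaining at end-expiration = e^(−Te/τ) = e^(−0.64/0.2812) = 0.1027 → 10.27%.

10.3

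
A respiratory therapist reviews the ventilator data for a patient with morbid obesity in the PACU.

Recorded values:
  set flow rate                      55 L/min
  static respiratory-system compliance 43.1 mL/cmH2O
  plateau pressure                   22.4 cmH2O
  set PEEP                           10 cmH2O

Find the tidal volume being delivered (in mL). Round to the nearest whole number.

Vt = Cstat × (Pplat − PEEP) = 43.1 × (22.4 − 10) = 43.1 × 12.4 = 534.44 mL.

534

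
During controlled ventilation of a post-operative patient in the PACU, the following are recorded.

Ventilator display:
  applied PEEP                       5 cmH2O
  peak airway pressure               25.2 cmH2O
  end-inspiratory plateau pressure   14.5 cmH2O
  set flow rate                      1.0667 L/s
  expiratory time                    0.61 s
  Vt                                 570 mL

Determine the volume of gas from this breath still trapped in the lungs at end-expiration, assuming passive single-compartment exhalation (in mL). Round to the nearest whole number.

207

R = (PIP − Pplat)/V̇ = (25.2 − 14.5) / 1.0667 = 10.7/1.0667 = 10.031 cmH2O·s/L.
C = Vt/(Pplat − PEEP) = 570.0 / (14.5 − 5) = 570.0/9.5 = 60.0 mL/cmH2O.
τ = R × C = 10.031 × 0.06 L/cmH2O = 0.6019 s.
Fraction remaining = e^(−Te/τ) = e^(−0.61/0.6019) = 0.363.
Trapped volume = 570.0 × 0.363 = 206.91 mL.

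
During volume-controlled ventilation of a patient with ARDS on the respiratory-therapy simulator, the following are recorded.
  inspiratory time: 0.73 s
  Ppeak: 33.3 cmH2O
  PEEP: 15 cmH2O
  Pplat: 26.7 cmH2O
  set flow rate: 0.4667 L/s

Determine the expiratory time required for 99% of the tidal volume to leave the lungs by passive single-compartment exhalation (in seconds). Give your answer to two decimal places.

Vt = flow × Ti = 0.4667 L/s × 0.73 s × 1000 mL/L = 340.69 mL.
R = (PIP − Pplat)/V̇ = (33.3 − 26.7) / 0.4667 = 6.6/0.4667 = 14.142 cmH2O·s/L.
C = Vt/(Pplat − PEEP) = 340.69 / (26.7 − 15) = 340.69/11.7 = 29.119 mL/cmH2O.
τ = R × C = 14.142 × 0.02912 L/cmH2O = 0.4118 s.
t = −τ·ln(1 − 0.99) = −0.4118·ln(0.01) = 1.896 s.

1.90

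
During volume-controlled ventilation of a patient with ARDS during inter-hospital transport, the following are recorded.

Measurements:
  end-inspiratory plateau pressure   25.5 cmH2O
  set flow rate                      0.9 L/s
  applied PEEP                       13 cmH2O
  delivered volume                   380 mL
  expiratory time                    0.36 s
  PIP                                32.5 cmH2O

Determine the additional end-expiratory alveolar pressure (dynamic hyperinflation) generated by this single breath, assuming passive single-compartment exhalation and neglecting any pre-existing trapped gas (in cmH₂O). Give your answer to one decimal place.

2.7

R = (PIP − Pplat)/V̇ = (32.5 − 25.5) / 0.9 = 7.0/0.9 = 7.778 cmH2O·s/L.
C = Vt/(Pplat − PEEP) = 380.0 / (25.5 − 13) = 380.0/12.5 = 30.4 mL/cmH2O.
τ = R × C = 7.778 × 0.0304 L/cmH2O = 0.2365 s.
Fraction remaining = e^(−Te/τ) = e^(−0.36/0.2365) = 0.2182; trapped volume = 380.0 × 0.2182 = 82.916 mL.
Additional alveolar pressure from trapping ≈ V_trapped / C = 82.916 / 30.4 = 2.728 cmH2O.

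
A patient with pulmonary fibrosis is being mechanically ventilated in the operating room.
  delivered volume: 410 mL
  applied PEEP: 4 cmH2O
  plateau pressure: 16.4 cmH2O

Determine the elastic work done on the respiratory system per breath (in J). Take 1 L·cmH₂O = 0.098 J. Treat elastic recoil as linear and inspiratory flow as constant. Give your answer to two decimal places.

Elastic work ≈ ½ × (Pplat − PEEP) × Vt = 0.5 × (16.4 − 4) × 0.410 L = 0.5 × 12.4 × 0.410 = 2.542 L·cmH2O.
× 0.098 J/(L·cmH2O) → 0.2491 J.

0.25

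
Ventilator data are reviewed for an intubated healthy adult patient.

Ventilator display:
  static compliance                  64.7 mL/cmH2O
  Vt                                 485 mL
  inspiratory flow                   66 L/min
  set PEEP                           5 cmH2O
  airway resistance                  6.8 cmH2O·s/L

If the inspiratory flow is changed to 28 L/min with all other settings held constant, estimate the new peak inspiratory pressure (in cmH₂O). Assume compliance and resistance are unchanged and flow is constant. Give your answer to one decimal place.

Flow: 66 L/min ÷ 60 = 1.1 L/s.
New flow: 28 L/min ÷ 60 = 0.4667 L/s.
PIP = Vt/C + R·V̇ + PEEP (constant-flow equation of motion).
Only the resistive term changes: ΔPIP = R × ΔV̇ = 6.8 × (0.4667 − 1.1) = 6.8 × -0.6333 = -4.306 cmH2O.
Original PIP = 485/64.7 + 6.8×1.1 + 5 = 19.976 cmH2O; new PIP = 19.976 + (-4.306) = 15.67 cmH2O.

15.7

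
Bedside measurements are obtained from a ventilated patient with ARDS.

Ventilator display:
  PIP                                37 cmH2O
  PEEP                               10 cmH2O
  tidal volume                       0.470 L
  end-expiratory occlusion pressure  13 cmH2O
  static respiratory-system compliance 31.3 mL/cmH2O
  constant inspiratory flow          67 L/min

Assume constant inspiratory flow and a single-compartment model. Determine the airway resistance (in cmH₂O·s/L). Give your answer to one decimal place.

Flow: 67 L/min ÷ 60 = 1.1167 L/s.
Total PEEP = 13 cmH2O (set 10 + intrinsic 3); this is the baseline alveolar pressure.
Equation of motion (constant flow): PIP = Vt/C + R·V̇ + PEEP.
R·V̇ = PIP − Vt/C − PEEP = 37 − 470/31.3 − 13 = 37 − 15.016 − 13 = 8.984 cmH2O.
R = 8.984 / 1.1167 = 8.045 cmH2O·s/L.

8.0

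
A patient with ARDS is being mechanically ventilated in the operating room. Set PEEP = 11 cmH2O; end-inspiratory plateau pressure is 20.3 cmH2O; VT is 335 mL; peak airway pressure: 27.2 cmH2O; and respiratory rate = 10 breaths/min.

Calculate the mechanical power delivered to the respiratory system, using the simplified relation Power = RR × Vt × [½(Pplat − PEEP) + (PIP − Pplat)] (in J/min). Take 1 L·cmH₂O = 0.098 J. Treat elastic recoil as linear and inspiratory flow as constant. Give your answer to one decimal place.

Per-breath work = Vt × [½(Pplat−PEEP) + (PIP−Pplat)] = 0.335 × [0.5×9.3 + 6.9] = 0.335 × 11.55 = 3.869 L·cmH2O.
Power = 10 × 3.869 = 38.69 L·cmH2O/min.
× 0.098 J/(L·cmH2O) → 3.792 J/min.

3.8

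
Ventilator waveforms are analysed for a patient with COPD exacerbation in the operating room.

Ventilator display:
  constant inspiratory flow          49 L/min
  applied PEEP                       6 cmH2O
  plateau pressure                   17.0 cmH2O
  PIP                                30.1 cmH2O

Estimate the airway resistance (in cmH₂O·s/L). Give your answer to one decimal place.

Flow: 49 L/min ÷ 60 = 0.8167 L/s.
Raw = (PIP − Pplat) / flow = (30.1 − 17.0) / 0.8167 = 13.1 / 0.8167 = 16.04 cmH2O·s/L.

16.0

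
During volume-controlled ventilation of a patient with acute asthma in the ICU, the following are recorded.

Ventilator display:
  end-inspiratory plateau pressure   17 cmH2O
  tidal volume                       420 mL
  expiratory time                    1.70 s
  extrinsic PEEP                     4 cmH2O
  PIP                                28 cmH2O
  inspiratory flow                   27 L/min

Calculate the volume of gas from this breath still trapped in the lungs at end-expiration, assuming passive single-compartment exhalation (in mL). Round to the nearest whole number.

Flow: 27 L/min ÷ 60 = 0.45 L/s.
R = (PIP − Pplat)/V̇ = (28 − 17) / 0.45 = 11.0/0.45 = 24.444 cmH2O·s/L.
C = Vt/(Pplat − PEEP) = 420.0 / (17 − 4) = 420.0/13.0 = 32.308 mL/cmH2O.
τ = R × C = 24.444 × 0.03231 L/cmH2O = 0.7898 s.
Fraction remaining = e^(−Te/τ) = e^(−1.70/0.7898) = 0.1162.
Trapped volume = 420.0 × 0.1162 = 48.804 mL.

49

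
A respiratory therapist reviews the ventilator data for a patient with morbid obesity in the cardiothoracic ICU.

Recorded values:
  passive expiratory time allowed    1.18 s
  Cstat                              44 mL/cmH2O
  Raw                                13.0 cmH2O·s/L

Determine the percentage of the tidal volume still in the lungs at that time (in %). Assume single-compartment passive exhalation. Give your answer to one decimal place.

12.7

τ = R × C = 13.0 × 44 mL/cmH2O = 13.0 × 0.044 L/cmH2O = 0.572 s.
Passive exhalation: V(t)/V₀ = e^(−t/τ) = e^(−1.18/0.572) = 0.1271.
Fraction remaining = 0.1271 → 12.71%.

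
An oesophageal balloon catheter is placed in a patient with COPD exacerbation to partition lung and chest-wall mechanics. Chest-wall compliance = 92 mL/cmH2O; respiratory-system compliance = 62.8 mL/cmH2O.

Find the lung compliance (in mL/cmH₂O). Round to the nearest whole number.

198

1/CL = 1/Crs − 1/Ccw.
1/CL = 1/62.8 − 1/92 = 0.005054.
CL = 197.86 mL/cmH2O.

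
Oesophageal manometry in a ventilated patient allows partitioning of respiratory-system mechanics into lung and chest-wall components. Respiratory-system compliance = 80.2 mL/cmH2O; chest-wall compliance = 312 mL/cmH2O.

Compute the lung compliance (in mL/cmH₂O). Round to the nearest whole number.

1/CL = 1/Crs − 1/Ccw.
1/CL = 1/80.2 − 1/312 = 0.009264.
CL = 107.94 mL/cmH2O.

108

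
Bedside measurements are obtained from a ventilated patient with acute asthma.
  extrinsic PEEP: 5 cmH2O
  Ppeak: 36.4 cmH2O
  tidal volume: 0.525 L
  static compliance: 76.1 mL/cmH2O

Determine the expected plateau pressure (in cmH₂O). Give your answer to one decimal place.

11.9

Pplat = PEEP + Vt / Cstat = 5 + 525 / 76.1 = 5 + 6.899 = 11.899 cmH2O.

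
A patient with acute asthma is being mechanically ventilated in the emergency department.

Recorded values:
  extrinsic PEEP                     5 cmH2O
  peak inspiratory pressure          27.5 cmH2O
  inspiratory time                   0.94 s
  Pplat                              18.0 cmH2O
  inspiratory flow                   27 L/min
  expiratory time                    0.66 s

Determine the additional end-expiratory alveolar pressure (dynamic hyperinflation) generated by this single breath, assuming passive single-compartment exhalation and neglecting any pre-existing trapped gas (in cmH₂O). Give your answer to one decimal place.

Flow: 27 L/min ÷ 60 = 0.45 L/s.
Vt = flow × Ti = 0.45 L/s × 0.94 s × 1000 mL/L = 423.0 mL.
R = (PIP − Pplat)/V̇ = (27.5 − 18.0) / 0.45 = 9.5/0.45 = 21.111 cmH2O·s/L.
C = Vt/(Pplat − PEEP) = 423.0 / (18.0 − 5) = 423.0/13.0 = 32.538 mL/cmH2O.
τ = R × C = 21.111 × 0.03254 L/cmH2O = 0.687 s.
Fraction remaining = e^(−Te/τ) = e^(−0.66/0.687) = 0.3826; trapped volume = 423.0 × 0.3826 = 161.84 mL.
Additional alveolar pressure from trapping ≈ V_trapped / C = 161.84 / 32.538 = 4.974 cmH2O.

5.0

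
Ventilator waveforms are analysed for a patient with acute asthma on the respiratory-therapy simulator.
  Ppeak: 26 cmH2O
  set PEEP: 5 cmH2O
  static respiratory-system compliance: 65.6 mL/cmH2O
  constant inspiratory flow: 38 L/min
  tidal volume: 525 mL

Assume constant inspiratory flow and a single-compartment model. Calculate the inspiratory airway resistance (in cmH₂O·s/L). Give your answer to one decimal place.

Flow: 38 L/min ÷ 60 = 0.6333 L/s.
Equation of motion (constant flow): PIP = Vt/C + R·V̇ + PEEP.
R·V̇ = PIP − Vt/C − PEEP = 26 − 525/65.6 − 5 = 26 − 8.003 − 5 = 12.997 cmH2O.
R = 12.997 / 0.6333 = 20.523 cmH2O·s/L.

20.5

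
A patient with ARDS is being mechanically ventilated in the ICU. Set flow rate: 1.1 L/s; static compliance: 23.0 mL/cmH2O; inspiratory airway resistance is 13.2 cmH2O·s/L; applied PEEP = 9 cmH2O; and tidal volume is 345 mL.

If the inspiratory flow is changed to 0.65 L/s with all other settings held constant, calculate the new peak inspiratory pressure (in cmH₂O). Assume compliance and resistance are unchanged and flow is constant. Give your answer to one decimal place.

PIP = Vt/C + R·V̇ + PEEP (constant-flow equation of motion).
Only the resistive term changes: ΔPIP = R × ΔV̇ = 13.2 × (0.65 − 1.1) = 13.2 × -0.45 = -5.94 cmH2O.
Original PIP = 345/23.0 + 13.2×1.1 + 9 = 38.52 cmH2O; new PIP = 38.52 + (-5.94) = 32.58 cmH2O.

32.6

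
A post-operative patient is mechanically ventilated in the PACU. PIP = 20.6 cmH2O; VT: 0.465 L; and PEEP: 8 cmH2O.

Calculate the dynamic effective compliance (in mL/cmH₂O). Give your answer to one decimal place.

Dynamic compliance = Vt / (PIP − PEEP) = 465 / (20.6 − 8) = 465 / 12.6 = 36.905 mL/cmH2O.

36.9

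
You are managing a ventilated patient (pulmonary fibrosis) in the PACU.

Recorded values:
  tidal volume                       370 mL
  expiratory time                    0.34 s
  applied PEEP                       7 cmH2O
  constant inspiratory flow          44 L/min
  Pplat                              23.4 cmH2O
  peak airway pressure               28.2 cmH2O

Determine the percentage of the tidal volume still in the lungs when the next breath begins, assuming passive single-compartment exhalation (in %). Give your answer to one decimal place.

Flow: 44 L/min ÷ 60 = 0.7333 L/s.
R = (PIP − Pplat)/V̇ = (28.2 − 23.4) / 0.7333 = 4.8/0.7333 = 6.546 cmH2O·s/L.
C = Vt/(Pplat − PEEP) = 370.0 / (23.4 − 7) = 370.0/16.4 = 22.561 mL/cmH2O.
τ = R × C = 6.546 × 0.02256 L/cmH2O = 0.1477 s.
Fraction remaining at end-expiration = e^(−Te/τ) = e^(−0.34/0.1477) = 0.1001 → 10.01%.

10.0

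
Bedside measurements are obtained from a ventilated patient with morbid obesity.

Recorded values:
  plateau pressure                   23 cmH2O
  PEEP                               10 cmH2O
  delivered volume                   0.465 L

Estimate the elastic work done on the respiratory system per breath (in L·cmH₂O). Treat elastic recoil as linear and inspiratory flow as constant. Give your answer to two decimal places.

3.02

Elastic work ≈ ½ × (Pplat − PEEP) × Vt = 0.5 × (23 − 10) × 0.465 L = 0.5 × 13.0 × 0.465 = 3.023 L·cmH2O.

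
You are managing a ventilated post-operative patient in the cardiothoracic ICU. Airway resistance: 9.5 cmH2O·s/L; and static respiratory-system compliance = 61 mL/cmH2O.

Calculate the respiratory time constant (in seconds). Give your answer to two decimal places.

0.58

τ = R × C = 9.5 × 61 mL/cmH2O = 9.5 × 0.061 L/cmH2O = 0.5795 s.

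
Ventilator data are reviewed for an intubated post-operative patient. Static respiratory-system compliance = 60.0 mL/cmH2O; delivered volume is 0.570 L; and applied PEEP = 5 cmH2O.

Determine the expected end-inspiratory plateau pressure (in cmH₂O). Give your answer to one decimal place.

14.5

Pplat = PEEP + Vt / Cstat = 5 + 570 / 60.0 = 5 + 9.5 = 14.5 cmH2O.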